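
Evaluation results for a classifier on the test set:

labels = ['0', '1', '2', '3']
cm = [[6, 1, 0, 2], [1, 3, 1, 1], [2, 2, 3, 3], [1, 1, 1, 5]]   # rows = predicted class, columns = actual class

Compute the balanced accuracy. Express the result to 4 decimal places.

0.5208

Balanced accuracy = mean of per-class recall.
  0: recall = 6/10 = 0.60000
  1: recall = 3/7 = 0.42857
  2: recall = 3/5 = 0.60000
  3: recall = 5/11 = 0.45455
Mean = (0.60000 + 0.42857 + 0.60000 + 0.45455) / 4 = 0.5208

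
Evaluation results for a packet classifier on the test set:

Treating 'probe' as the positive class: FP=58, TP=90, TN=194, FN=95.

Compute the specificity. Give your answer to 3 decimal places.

0.770

Specificity = TN/(TN+FP) = 194/(194+58) = 0.770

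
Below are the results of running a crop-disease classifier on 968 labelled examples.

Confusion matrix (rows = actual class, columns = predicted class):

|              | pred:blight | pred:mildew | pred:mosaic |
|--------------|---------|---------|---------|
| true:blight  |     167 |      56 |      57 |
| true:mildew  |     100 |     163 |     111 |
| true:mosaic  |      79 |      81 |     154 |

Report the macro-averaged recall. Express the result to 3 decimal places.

Per-class recall (TP/(TP+FN)):
  blight: TP=167, FN=56+57=113 → 167/280 = 0.5964
  mildew: TP=163, FN=100+111=211 → 163/374 = 0.4358
  mosaic: TP=154, FN=79+81=160 → 154/314 = 0.4904
Macro-recall = mean = (0.5964 + 0.4358 + 0.4904) / 3 = 0.508

0.508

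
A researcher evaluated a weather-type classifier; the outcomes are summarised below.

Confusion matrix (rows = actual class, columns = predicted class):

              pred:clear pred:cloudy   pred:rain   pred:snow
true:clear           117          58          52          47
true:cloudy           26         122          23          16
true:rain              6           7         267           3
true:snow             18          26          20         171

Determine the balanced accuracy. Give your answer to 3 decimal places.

0.688

Balanced accuracy = mean of per-class recall.
  clear: recall = 117/274 = 0.4270
  cloudy: recall = 122/187 = 0.6524
  rain: recall = 267/283 = 0.9435
  snow: recall = 171/235 = 0.7277
Mean = (0.4270 + 0.6524 + 0.9435 + 0.7277) / 4 = 0.688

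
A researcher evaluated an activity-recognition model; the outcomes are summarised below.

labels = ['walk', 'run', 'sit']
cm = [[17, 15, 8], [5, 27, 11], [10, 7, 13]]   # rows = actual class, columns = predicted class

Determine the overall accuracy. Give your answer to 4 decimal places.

0.5044

Accuracy = trace / total = (17+27+13=57) / 113 = 57/113 = 0.5044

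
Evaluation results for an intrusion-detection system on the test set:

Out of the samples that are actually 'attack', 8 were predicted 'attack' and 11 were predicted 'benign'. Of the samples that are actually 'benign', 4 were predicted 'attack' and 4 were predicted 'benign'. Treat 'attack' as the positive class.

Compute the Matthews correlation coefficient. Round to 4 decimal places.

MCC = (TP·TN − FP·FN) / √((TP+FP)(TP+FN)(TN+FP)(TN+FN))
Numerator = 8·4 − 4·11 = -12
Denominator = √(12·19·8·15) = √27360 = 165.4086
MCC = -12 / 165.4086 = -0.0725

-0.0725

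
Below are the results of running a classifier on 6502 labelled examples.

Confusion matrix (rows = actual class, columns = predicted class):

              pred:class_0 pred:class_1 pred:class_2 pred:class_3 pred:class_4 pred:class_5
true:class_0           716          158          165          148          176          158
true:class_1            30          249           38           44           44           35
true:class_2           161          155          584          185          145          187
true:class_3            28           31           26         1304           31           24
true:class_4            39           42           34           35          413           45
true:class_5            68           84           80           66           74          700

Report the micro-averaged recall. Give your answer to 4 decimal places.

0.6100

Micro-averaging pools counts across classes: ΣTP=3966, ΣFP=2536, ΣFN=2536.
Micro-recall = TP/(TP+FN) on pooled counts = 0.6100 (equals overall accuracy in single-label multiclass).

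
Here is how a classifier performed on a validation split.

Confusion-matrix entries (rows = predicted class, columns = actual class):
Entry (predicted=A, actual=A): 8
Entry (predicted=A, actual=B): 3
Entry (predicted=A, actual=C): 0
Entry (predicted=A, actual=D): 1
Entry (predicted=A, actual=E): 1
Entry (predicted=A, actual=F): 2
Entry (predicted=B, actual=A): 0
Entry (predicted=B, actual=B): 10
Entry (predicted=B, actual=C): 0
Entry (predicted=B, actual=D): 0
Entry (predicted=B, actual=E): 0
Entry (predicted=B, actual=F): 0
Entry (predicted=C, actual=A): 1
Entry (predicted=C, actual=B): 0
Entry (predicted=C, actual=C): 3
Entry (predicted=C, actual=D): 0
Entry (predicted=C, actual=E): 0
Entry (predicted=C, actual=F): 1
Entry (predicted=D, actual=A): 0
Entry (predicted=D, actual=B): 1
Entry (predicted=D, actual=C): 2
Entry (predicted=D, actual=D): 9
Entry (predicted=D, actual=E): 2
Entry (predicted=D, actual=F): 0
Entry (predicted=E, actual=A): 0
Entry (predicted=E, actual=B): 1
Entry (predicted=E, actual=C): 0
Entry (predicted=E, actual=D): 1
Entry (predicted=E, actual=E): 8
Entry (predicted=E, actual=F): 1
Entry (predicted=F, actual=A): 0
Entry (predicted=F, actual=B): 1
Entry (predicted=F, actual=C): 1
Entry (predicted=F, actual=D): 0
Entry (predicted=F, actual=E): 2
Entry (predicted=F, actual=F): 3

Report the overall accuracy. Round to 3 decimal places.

Accuracy = trace / total = (8+10+3+9+8+3=41) / 62 = 41/62 = 0.661

0.661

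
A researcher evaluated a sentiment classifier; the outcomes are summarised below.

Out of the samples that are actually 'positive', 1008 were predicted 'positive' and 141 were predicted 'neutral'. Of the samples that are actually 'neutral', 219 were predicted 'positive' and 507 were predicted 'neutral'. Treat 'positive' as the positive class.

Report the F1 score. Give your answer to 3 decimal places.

0.848

Precision = TP/(TP+FP) = 1008/1227 = 0.8215
Recall = TP/(TP+FN) = 1008/1149 = 0.8773
F1 = 2·TP/(2·TP+FP+FN) = 2016/2376 = 0.848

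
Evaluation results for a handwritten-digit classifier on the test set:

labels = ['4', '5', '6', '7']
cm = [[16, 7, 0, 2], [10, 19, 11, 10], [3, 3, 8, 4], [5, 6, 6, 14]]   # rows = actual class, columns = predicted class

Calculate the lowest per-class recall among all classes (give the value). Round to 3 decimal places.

Per-class recall (TP/(TP+FN)):
  4: TP=16, FN=7+0+2=9 → 16/25 = 0.6400
  5: TP=19, FN=10+11+10=31 → 19/50 = 0.3800
  6: TP=8, FN=3+3+4=10 → 8/18 = 0.4444
  7: TP=14, FN=5+6+6=17 → 14/31 = 0.4516
Lowest is class '5' with recall = 0.380.

0.380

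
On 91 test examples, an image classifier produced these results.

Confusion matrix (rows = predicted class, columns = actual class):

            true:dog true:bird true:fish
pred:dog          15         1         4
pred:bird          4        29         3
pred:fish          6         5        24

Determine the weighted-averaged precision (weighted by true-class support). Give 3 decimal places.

0.749

Per-class precision (TP/(TP+FP)):
  dog: TP=15, FP=1+4=5 → 15/20 = 0.7500
  bird: TP=29, FP=4+3=7 → 29/36 = 0.8056
  fish: TP=24, FP=6+5=11 → 24/35 = 0.6857
Weighted-precision = Σ (supportᵢ/N)·precisionᵢ with N=91: (25/91)·0.7500 + (35/91)·0.8056 + (31/91)·0.6857 = 0.749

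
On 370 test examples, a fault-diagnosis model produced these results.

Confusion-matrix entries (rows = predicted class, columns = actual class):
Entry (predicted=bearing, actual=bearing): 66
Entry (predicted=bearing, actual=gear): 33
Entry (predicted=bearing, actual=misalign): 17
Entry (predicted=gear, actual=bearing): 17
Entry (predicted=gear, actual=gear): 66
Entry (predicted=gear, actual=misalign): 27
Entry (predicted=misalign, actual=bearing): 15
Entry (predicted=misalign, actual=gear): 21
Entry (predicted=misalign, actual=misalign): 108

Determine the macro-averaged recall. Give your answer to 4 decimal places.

Per-class recall (TP/(TP+FN)):
  bearing: TP=66, FN=17+15=32 → 66/98 = 0.67347
  gear: TP=66, FN=33+21=54 → 66/120 = 0.55000
  misalign: TP=108, FN=17+27=44 → 108/152 = 0.71053
Macro-recall = mean = (0.67347 + 0.55000 + 0.71053) / 3 = 0.6447

0.6447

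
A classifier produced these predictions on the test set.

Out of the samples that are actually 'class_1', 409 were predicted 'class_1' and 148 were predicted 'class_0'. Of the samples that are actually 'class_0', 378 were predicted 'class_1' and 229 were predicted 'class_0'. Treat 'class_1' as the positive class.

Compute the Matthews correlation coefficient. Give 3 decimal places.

MCC = (TP·TN − FP·FN) / √((TP+FP)(TP+FN)(TN+FP)(TN+FN))
Numerator = 409·229 − 378·148 = 37717
Denominator = √(787·557·607·377) = √100313635201 = 316723.2786
MCC = 37717 / 316723.2786 = 0.119

0.119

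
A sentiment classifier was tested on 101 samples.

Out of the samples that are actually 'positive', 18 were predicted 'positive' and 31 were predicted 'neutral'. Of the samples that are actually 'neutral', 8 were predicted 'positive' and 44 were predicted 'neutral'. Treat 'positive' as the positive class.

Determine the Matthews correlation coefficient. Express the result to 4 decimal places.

0.2441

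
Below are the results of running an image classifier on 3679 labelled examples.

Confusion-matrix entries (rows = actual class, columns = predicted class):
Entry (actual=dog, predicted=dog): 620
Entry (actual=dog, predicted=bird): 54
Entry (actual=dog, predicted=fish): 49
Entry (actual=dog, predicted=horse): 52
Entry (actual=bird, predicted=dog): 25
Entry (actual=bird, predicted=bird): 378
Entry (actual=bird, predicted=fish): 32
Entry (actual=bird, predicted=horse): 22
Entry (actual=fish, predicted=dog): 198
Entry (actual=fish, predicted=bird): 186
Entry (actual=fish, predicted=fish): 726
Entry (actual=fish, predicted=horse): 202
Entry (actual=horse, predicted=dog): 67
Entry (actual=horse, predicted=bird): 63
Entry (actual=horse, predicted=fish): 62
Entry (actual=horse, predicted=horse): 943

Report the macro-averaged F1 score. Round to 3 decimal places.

0.717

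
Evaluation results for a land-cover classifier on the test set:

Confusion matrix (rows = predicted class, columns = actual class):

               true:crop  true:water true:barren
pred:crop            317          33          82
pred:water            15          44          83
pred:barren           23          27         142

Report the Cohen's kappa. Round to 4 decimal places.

Observed agreement pₒ = trace/N = 503/766 = 0.65666
Expected agreement pₑ = Σ (rowᵢ·colᵢ)/N² = (355·432 + 104·142 + 307·192)/766² = 0.38700
κ = (pₒ − pₑ)/(1 − pₑ) = (0.65666 − 0.38700)/(1 − 0.38700) = 0.4399

0.4399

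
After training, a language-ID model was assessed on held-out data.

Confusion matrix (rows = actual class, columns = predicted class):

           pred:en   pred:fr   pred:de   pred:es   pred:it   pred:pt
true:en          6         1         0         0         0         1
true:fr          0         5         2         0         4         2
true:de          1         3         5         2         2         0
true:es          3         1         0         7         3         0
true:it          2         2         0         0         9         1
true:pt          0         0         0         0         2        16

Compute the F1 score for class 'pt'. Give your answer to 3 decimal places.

F1 score = 2·TP/(2·TP+FP+FN).
pt: TP=16, FP=1+2+0+0+1=4, FN=0+0+0+0+2=2 → 32/38 = 0.8421

0.842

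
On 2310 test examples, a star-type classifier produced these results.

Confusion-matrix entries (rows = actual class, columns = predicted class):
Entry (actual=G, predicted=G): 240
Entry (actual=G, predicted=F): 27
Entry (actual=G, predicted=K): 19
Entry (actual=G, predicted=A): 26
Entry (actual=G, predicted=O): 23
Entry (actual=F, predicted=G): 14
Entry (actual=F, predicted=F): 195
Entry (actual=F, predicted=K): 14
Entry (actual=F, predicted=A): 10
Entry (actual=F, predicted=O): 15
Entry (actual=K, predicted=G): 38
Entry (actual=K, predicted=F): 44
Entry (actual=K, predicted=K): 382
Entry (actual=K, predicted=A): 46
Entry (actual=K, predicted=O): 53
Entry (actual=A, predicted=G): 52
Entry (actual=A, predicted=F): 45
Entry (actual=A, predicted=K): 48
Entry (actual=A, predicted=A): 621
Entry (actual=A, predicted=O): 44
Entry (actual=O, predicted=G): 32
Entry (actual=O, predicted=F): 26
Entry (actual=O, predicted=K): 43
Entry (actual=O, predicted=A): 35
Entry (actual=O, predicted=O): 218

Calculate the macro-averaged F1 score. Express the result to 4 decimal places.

Per-class F1 score (2·TP/(2·TP+FP+FN)):
  G: TP=240, FP=14+38+52+32=136, FN=27+19+26+23=95 → 480/711 = 0.67511
  F: TP=195, FP=27+44+45+26=142, FN=14+14+10+15=53 → 390/585 = 0.66667
  K: TP=382, FP=19+14+48+43=124, FN=38+44+46+53=181 → 764/1069 = 0.71469
  A: TP=621, FP=26+10+46+35=117, FN=52+45+48+44=189 → 1242/1548 = 0.80233
  O: TP=218, FP=23+15+53+44=135, FN=32+26+43+35=136 → 436/707 = 0.61669
Macro-F1 score = mean = (0.67511 + 0.66667 + 0.71469 + 0.80233 + 0.61669) / 5 = 0.6951

0.6951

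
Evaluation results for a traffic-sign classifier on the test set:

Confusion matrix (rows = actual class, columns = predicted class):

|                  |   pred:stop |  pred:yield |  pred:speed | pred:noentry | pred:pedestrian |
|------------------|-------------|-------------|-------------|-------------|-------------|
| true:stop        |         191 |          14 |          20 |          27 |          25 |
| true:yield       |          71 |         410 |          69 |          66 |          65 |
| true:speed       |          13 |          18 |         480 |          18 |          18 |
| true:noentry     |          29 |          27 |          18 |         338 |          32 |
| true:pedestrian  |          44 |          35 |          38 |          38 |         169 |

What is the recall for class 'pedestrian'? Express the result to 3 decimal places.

0.522

Take TP from the diagonal, FP from the rest of the 'pedestrian' prediction marginal, FN from the rest of the 'pedestrian' actual marginal.
recall = TP/(TP+FN).
pedestrian: TP=169, FN=44+35+38+38=155 → 169/324 = 0.5216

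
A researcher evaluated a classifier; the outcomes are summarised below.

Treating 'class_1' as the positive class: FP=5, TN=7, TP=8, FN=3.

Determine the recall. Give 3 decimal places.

0.727

Recall = TP/(TP+FN) = 8/(8+3) = 8/11 = 0.727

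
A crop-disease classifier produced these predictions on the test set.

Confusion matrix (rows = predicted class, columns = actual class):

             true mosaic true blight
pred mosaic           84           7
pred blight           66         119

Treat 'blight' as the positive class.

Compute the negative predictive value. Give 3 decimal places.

NPV = TN/(TN+FN) = 84/(84+7) = 0.923

0.923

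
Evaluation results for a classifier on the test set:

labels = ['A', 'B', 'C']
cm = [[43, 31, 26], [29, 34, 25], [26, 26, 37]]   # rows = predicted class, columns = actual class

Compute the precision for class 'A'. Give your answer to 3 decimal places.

0.430

One-vs-rest for 'A': TP = diagonal; FP = other classes predicted 'A'; FN = 'A' predicted as other.
precision = TP/(TP+FP).
A: TP=43, FP=31+26=57 → 43/100 = 0.4300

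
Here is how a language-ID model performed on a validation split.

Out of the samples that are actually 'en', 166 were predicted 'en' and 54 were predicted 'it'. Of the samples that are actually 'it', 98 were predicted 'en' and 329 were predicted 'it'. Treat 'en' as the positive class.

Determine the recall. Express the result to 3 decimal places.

Recall = TP/(TP+FN) = 166/(166+54) = 166/220 = 0.755

0.755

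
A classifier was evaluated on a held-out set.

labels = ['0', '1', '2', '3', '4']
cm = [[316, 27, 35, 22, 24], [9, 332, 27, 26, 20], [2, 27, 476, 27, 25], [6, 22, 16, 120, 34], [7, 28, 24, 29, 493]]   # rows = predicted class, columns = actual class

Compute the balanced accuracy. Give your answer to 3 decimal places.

Balanced accuracy = mean of per-class recall.
  0: recall = 316/340 = 0.9294
  1: recall = 332/436 = 0.7615
  2: recall = 476/578 = 0.8235
  3: recall = 120/224 = 0.5357
  4: recall = 493/596 = 0.8272
Mean = (0.9294 + 0.7615 + 0.8235 + 0.5357 + 0.8272) / 5 = 0.775

0.775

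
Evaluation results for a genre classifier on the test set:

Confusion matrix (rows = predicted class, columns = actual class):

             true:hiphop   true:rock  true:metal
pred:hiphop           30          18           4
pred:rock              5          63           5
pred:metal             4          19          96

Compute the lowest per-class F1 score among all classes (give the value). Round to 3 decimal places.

0.659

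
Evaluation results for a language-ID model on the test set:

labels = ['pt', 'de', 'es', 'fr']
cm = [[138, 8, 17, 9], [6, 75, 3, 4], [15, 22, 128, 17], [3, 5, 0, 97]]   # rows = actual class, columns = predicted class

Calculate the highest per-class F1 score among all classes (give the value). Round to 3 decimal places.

0.836

Per-class F1 score (2·TP/(2·TP+FP+FN)):
  pt: TP=138, FP=6+15+3=24, FN=8+17+9=34 → 276/334 = 0.8263
  de: TP=75, FP=8+22+5=35, FN=6+3+4=13 → 150/198 = 0.7576
  es: TP=128, FP=17+3+0=20, FN=15+22+17=54 → 256/330 = 0.7758
  fr: TP=97, FP=9+4+17=30, FN=3+5+0=8 → 194/232 = 0.8362
Highest is class 'fr' with F1 score = 0.836.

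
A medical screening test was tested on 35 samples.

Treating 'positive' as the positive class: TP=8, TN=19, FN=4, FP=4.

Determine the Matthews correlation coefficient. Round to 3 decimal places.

0.493

MCC = (TP·TN − FP·FN) / √((TP+FP)(TP+FN)(TN+FP)(TN+FN))
Numerator = 8·19 − 4·4 = 136
Denominator = √(12·12·23·23) = √76176 = 276.0000
MCC = 136 / 276.0000 = 0.493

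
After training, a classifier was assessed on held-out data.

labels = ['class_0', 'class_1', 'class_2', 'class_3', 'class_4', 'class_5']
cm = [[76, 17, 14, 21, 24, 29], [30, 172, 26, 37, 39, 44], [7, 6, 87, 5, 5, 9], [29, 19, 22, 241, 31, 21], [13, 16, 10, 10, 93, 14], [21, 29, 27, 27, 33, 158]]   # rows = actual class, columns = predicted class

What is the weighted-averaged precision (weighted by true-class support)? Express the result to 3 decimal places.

Per-class precision (TP/(TP+FP)):
  class_0: TP=76, FP=30+7+29+13+21=100 → 76/176 = 0.4318
  class_1: TP=172, FP=17+6+19+16+29=87 → 172/259 = 0.6641
  class_2: TP=87, FP=14+26+22+10+27=99 → 87/186 = 0.4677
  class_3: TP=241, FP=21+37+5+10+27=100 → 241/341 = 0.7067
  class_4: TP=93, FP=24+39+5+31+33=132 → 93/225 = 0.4133
  class_5: TP=158, FP=29+44+9+21+14=117 → 158/275 = 0.5745
Weighted-precision = Σ (supportᵢ/N)·precisionᵢ with N=1462: (181/1462)·0.4318 + (348/1462)·0.6641 + (119/1462)·0.4677 + (363/1462)·0.7067 + (156/1462)·0.4133 + (295/1462)·0.5745 = 0.585

0.585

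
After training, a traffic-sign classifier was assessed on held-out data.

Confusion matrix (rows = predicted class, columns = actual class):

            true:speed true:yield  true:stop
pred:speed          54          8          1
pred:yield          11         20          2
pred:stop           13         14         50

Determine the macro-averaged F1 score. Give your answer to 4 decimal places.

0.6895

Per-class F1 score (2·TP/(2·TP+FP+FN)):
  speed: TP=54, FP=8+1=9, FN=11+13=24 → 108/141 = 0.76596
  yield: TP=20, FP=11+2=13, FN=8+14=22 → 40/75 = 0.53333
  stop: TP=50, FP=13+14=27, FN=1+2=3 → 100/130 = 0.76923
Macro-F1 score = mean = (0.76596 + 0.53333 + 0.76923) / 3 = 0.6895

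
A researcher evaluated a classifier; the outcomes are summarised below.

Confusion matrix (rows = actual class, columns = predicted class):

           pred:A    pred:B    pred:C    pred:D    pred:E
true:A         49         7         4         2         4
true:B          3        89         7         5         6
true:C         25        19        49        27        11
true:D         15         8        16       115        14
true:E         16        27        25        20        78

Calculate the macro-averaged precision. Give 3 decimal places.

0.581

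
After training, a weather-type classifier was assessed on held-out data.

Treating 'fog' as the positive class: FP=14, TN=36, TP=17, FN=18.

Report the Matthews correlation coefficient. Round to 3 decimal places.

0.210

MCC = (TP·TN − FP·FN) / √((TP+FP)(TP+FN)(TN+FP)(TN+FN))
Numerator = 17·36 − 14·18 = 360
Denominator = √(31·35·50·54) = √2929500 = 1711.5782
MCC = 360 / 1711.5782 = 0.210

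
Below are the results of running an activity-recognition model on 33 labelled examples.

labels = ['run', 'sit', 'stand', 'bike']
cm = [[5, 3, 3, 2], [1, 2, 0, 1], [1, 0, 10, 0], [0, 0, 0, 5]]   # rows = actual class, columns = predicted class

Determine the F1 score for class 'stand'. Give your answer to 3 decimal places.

0.833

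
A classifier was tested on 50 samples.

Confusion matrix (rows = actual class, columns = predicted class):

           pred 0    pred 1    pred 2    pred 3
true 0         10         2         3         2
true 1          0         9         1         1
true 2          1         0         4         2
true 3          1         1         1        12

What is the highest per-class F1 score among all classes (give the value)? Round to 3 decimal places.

0.783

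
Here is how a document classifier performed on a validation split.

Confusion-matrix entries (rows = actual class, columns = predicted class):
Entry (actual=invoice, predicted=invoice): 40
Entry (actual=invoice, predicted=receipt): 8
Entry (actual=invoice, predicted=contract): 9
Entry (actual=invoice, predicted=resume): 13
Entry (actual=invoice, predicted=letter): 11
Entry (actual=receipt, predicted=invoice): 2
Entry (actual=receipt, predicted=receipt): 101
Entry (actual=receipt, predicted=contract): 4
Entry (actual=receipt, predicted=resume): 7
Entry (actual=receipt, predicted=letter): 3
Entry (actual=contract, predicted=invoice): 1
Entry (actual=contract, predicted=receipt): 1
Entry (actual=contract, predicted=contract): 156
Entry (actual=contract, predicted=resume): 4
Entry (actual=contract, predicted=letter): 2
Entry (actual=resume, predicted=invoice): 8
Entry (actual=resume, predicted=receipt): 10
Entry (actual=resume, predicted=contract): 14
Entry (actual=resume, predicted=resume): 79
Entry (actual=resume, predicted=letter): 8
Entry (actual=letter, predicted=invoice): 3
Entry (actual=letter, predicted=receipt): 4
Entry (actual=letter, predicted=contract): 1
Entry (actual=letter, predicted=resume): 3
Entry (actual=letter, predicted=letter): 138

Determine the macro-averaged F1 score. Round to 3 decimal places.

Per-class F1 score (2·TP/(2·TP+FP+FN)):
  invoice: TP=40, FP=2+1+8+3=14, FN=8+9+13+11=41 → 80/135 = 0.5926
  receipt: TP=101, FP=8+1+10+4=23, FN=2+4+7+3=16 → 202/241 = 0.8382
  contract: TP=156, FP=9+4+14+1=28, FN=1+1+4+2=8 → 312/348 = 0.8966
  resume: TP=79, FP=13+7+4+3=27, FN=8+10+14+8=40 → 158/225 = 0.7022
  letter: TP=138, FP=11+3+2+8=24, FN=3+4+1+3=11 → 276/311 = 0.8875
Macro-F1 score = mean = (0.5926 + 0.8382 + 0.8966 + 0.7022 + 0.8875) / 5 = 0.783

0.783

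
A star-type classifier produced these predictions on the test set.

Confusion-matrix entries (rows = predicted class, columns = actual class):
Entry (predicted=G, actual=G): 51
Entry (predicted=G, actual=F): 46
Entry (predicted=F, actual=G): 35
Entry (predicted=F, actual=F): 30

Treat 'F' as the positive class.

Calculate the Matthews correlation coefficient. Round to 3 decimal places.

-0.012

MCC = (TP·TN − FP·FN) / √((TP+FP)(TP+FN)(TN+FP)(TN+FN))
Numerator = 30·51 − 35·46 = -80
Denominator = √(65·76·86·97) = √41209480 = 6419.4610
MCC = -80 / 6419.4610 = -0.012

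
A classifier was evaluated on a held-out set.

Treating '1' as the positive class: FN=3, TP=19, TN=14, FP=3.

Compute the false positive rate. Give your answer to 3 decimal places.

FPR = FP/(FP+TN) = 3/(3+14) = 0.176

0.176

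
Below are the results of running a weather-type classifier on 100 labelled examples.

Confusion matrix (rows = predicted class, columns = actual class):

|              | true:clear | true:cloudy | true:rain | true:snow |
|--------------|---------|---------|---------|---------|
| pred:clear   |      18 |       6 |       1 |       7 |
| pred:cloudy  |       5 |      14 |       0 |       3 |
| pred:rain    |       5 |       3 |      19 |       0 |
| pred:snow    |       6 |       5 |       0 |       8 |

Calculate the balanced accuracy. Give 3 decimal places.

Balanced accuracy = mean of per-class recall.
  clear: recall = 18/34 = 0.5294
  cloudy: recall = 14/28 = 0.5000
  rain: recall = 19/20 = 0.9500
  snow: recall = 8/18 = 0.4444
Mean = (0.5294 + 0.5000 + 0.9500 + 0.4444) / 4 = 0.606

0.606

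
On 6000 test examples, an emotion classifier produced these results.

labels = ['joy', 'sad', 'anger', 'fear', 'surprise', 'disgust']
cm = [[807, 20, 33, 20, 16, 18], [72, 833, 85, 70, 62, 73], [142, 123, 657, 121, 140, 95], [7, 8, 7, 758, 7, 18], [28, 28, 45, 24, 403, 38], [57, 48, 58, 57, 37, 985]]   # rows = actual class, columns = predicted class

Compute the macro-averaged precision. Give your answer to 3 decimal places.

Per-class precision (TP/(TP+FP)):
  joy: TP=807, FP=72+142+7+28+57=306 → 807/1113 = 0.7251
  sad: TP=833, FP=20+123+8+28+48=227 → 833/1060 = 0.7858
  anger: TP=657, FP=33+85+7+45+58=228 → 657/885 = 0.7424
  fear: TP=758, FP=20+70+121+24+57=292 → 758/1050 = 0.7219
  surprise: TP=403, FP=16+62+140+7+37=262 → 403/665 = 0.6060
  disgust: TP=985, FP=18+73+95+18+38=242 → 985/1227 = 0.8028
Macro-precision = mean = (0.7251 + 0.7858 + 0.7424 + 0.7219 + 0.6060 + 0.8028) / 6 = 0.731

0.731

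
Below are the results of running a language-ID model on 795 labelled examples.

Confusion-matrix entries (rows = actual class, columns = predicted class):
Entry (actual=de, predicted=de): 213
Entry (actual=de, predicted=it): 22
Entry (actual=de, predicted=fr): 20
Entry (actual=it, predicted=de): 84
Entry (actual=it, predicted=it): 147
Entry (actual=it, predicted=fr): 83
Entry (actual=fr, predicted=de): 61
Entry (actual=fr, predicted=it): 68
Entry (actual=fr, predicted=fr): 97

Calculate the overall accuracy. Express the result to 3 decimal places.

Accuracy = trace / total = (213+147+97=457) / 795 = 457/795 = 0.575

0.575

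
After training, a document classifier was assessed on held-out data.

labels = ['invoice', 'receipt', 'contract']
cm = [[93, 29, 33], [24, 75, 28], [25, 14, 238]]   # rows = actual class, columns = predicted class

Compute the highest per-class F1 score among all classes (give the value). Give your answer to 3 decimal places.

0.826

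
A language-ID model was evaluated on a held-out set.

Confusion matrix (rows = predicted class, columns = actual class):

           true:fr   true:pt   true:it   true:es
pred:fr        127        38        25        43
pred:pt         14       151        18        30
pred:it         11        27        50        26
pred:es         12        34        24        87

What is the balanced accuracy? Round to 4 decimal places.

Balanced accuracy = mean of per-class recall.
  fr: recall = 127/164 = 0.77439
  pt: recall = 151/250 = 0.60400
  it: recall = 50/117 = 0.42735
  es: recall = 87/186 = 0.46774
Mean = (0.77439 + 0.60400 + 0.42735 + 0.46774) / 4 = 0.5684

0.5684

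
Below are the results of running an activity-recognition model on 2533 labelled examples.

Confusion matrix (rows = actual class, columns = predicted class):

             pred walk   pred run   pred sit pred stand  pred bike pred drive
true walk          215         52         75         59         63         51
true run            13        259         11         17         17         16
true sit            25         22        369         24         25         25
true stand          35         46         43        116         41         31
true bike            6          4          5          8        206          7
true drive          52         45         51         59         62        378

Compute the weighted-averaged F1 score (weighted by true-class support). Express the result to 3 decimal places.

Per-class F1 score (2·TP/(2·TP+FP+FN)):
  walk: TP=215, FP=13+25+35+6+52=131, FN=52+75+59+63+51=300 → 430/861 = 0.4994
  run: TP=259, FP=52+22+46+4+45=169, FN=13+11+17+17+16=74 → 518/761 = 0.6807
  sit: TP=369, FP=75+11+43+5+51=185, FN=25+22+24+25+25=121 → 738/1044 = 0.7069
  stand: TP=116, FP=59+17+24+8+59=167, FN=35+46+43+41+31=196 → 232/595 = 0.3899
  bike: TP=206, FP=63+17+25+41+62=208, FN=6+4+5+8+7=30 → 412/650 = 0.6338
  drive: TP=378, FP=51+16+25+31+7=130, FN=52+45+51+59+62=269 → 756/1155 = 0.6545
Weighted-F1 score = Σ (supportᵢ/N)·F1 scoreᵢ with N=2533: (515/2533)·0.4994 + (333/2533)·0.6807 + (490/2533)·0.7069 + (312/2533)·0.3899 + (236/2533)·0.6338 + (647/2533)·0.6545 = 0.602

0.602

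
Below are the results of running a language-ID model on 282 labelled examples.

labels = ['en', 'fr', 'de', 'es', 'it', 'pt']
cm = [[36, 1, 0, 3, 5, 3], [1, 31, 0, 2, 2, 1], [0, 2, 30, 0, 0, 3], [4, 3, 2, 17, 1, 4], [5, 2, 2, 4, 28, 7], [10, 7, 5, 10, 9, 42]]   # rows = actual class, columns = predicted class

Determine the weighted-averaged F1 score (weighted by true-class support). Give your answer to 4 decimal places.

0.6477

Per-class F1 score (2·TP/(2·TP+FP+FN)):
  en: TP=36, FP=1+0+4+5+10=20, FN=1+0+3+5+3=12 → 72/104 = 0.69231
  fr: TP=31, FP=1+2+3+2+7=15, FN=1+0+2+2+1=6 → 62/83 = 0.74699
  de: TP=30, FP=0+0+2+2+5=9, FN=0+2+0+0+3=5 → 60/74 = 0.81081
  es: TP=17, FP=3+2+0+4+10=19, FN=4+3+2+1+4=14 → 34/67 = 0.50746
  it: TP=28, FP=5+2+0+1+9=17, FN=5+2+2+4+7=20 → 56/93 = 0.60215
  pt: TP=42, FP=3+1+3+4+7=18, FN=10+7+5+10+9=41 → 84/143 = 0.58741
Weighted-F1 score = Σ (supportᵢ/N)·F1 scoreᵢ with N=282: (48/282)·0.69231 + (37/282)·0.74699 + (35/282)·0.81081 + (31/282)·0.50746 + (48/282)·0.60215 + (83/282)·0.58741 = 0.6477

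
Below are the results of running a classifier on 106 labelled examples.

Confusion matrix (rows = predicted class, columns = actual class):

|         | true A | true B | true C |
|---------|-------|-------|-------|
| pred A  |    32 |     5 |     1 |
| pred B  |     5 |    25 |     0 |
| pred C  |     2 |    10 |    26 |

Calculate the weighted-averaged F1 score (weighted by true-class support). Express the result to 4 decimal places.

Per-class F1 score (2·TP/(2·TP+FP+FN)):
  A: TP=32, FP=5+1=6, FN=5+2=7 → 64/77 = 0.83117
  B: TP=25, FP=5+0=5, FN=5+10=15 → 50/70 = 0.71429
  C: TP=26, FP=2+10=12, FN=1+0=1 → 52/65 = 0.80000
Weighted-F1 score = Σ (supportᵢ/N)·F1 scoreᵢ with N=106: (39/106)·0.83117 + (40/106)·0.71429 + (27/106)·0.80000 = 0.7791

0.7791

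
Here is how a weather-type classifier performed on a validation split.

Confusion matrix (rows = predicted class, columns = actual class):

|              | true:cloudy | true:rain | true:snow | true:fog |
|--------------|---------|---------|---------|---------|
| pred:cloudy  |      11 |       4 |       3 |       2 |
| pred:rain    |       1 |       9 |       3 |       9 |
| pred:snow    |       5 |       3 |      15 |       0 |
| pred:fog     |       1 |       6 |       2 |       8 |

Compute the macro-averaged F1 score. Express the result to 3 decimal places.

Per-class F1 score (2·TP/(2·TP+FP+FN)):
  cloudy: TP=11, FP=4+3+2=9, FN=1+5+1=7 → 22/38 = 0.5789
  rain: TP=9, FP=1+3+9=13, FN=4+3+6=13 → 18/44 = 0.4091
  snow: TP=15, FP=5+3+0=8, FN=3+3+2=8 → 30/46 = 0.6522
  fog: TP=8, FP=1+6+2=9, FN=2+9+0=11 → 16/36 = 0.4444
Macro-F1 score = mean = (0.5789 + 0.4091 + 0.6522 + 0.4444) / 4 = 0.521

0.521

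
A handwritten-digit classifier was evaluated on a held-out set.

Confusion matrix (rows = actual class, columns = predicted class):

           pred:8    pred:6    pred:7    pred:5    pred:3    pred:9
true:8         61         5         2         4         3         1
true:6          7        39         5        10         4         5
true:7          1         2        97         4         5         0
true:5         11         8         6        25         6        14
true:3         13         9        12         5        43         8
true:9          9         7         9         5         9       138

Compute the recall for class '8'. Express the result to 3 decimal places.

0.803

Treat '8' as positive and all other classes as negative.
recall = TP/(TP+FN).
8: TP=61, FN=5+2+4+3+1=15 → 61/76 = 0.8026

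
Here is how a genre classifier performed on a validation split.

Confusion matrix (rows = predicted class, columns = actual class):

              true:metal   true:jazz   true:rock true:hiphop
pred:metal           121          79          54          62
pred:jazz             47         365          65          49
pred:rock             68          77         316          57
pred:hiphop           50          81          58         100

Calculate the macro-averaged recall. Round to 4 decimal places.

0.5109

Per-class recall (TP/(TP+FN)):
  metal: TP=121, FN=47+68+50=165 → 121/286 = 0.42308
  jazz: TP=365, FN=79+77+81=237 → 365/602 = 0.60631
  rock: TP=316, FN=54+65+58=177 → 316/493 = 0.64097
  hiphop: TP=100, FN=62+49+57=168 → 100/268 = 0.37313
Macro-recall = mean = (0.42308 + 0.60631 + 0.64097 + 0.37313) / 4 = 0.5109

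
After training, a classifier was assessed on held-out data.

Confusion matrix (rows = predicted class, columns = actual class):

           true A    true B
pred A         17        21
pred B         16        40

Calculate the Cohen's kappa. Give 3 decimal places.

Observed agreement pₒ = trace/N = 57/94 = 0.6064
Expected agreement pₑ = Σ (rowᵢ·colᵢ)/N² = (33·38 + 61·56)/94² = 0.5285
κ = (pₒ − pₑ)/(1 − pₑ) = (0.6064 − 0.5285)/(1 − 0.5285) = 0.165

0.165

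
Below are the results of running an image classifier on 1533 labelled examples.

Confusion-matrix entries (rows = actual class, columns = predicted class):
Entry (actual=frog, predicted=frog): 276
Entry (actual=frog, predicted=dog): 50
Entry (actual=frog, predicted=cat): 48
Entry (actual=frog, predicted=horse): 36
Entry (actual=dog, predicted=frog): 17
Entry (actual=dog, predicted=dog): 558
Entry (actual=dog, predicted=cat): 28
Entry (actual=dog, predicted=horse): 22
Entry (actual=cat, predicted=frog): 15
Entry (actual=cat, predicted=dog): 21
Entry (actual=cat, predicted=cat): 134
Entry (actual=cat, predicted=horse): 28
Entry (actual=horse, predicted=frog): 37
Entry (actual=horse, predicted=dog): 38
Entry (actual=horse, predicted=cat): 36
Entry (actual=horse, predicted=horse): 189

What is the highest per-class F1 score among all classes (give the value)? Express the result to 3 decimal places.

0.864

Per-class F1 score (2·TP/(2·TP+FP+FN)):
  frog: TP=276, FP=17+15+37=69, FN=50+48+36=134 → 552/755 = 0.7311
  dog: TP=558, FP=50+21+38=109, FN=17+28+22=67 → 1116/1292 = 0.8638
  cat: TP=134, FP=48+28+36=112, FN=15+21+28=64 → 268/444 = 0.6036
  horse: TP=189, FP=36+22+28=86, FN=37+38+36=111 → 378/575 = 0.6574
Highest is class 'dog' with F1 score = 0.864.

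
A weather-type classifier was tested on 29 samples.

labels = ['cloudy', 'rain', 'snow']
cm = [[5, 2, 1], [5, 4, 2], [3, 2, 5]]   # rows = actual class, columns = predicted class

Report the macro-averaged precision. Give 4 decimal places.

0.5032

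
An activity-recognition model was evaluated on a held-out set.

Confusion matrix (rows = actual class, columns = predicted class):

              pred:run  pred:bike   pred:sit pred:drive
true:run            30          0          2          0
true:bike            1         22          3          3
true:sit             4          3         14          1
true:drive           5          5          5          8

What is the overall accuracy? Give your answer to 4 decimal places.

Accuracy = trace / total = (30+22+14+8=74) / 106 = 74/106 = 0.6981

0.6981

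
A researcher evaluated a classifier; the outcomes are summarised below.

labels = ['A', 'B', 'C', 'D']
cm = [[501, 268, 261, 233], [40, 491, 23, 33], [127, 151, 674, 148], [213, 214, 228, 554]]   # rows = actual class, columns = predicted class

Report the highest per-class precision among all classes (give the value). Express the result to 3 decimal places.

0.572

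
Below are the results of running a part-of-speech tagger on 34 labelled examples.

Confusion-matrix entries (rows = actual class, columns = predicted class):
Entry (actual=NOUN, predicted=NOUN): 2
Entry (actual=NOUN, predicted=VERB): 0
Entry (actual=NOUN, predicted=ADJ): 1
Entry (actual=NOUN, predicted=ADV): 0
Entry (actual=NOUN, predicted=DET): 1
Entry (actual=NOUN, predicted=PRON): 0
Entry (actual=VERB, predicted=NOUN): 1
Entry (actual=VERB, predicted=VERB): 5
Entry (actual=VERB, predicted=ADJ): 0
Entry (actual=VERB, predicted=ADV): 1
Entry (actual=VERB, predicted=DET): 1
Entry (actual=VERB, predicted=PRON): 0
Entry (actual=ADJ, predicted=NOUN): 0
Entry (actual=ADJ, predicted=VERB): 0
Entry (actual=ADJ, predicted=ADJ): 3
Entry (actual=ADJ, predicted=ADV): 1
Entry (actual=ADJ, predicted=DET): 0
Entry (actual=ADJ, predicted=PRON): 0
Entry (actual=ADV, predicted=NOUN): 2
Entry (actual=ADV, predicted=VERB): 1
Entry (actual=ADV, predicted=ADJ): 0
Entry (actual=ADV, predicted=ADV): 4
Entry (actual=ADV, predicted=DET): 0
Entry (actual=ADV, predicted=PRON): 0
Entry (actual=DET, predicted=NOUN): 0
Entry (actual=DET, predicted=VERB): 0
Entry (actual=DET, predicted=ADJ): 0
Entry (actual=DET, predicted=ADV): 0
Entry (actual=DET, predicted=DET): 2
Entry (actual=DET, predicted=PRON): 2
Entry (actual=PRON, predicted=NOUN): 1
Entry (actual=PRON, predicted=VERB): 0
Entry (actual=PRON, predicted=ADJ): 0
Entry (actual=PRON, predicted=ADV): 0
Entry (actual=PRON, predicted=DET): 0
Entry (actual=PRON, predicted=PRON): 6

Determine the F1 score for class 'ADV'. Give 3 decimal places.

0.615

F1 score = 2·TP/(2·TP+FP+FN).
ADV: TP=4, FP=0+1+1+0+0=2, FN=2+1+0+0+0=3 → 8/13 = 0.6154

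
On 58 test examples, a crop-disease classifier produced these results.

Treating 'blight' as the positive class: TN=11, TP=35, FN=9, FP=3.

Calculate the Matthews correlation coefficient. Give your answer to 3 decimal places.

MCC = (TP·TN − FP·FN) / √((TP+FP)(TP+FN)(TN+FP)(TN+FN))
Numerator = 35·11 − 3·9 = 358
Denominator = √(38·44·14·20) = √468160 = 684.2222
MCC = 358 / 684.2222 = 0.523

0.523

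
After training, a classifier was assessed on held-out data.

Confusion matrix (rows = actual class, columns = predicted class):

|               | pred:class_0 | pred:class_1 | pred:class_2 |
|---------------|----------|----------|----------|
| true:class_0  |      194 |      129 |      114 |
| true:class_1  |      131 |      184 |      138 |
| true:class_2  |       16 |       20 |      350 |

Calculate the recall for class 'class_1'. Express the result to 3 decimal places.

Take TP from the diagonal, FP from the rest of the 'class_1' prediction marginal, FN from the rest of the 'class_1' actual marginal.
recall = TP/(TP+FN).
class_1: TP=184, FN=131+138=269 → 184/453 = 0.4062

0.406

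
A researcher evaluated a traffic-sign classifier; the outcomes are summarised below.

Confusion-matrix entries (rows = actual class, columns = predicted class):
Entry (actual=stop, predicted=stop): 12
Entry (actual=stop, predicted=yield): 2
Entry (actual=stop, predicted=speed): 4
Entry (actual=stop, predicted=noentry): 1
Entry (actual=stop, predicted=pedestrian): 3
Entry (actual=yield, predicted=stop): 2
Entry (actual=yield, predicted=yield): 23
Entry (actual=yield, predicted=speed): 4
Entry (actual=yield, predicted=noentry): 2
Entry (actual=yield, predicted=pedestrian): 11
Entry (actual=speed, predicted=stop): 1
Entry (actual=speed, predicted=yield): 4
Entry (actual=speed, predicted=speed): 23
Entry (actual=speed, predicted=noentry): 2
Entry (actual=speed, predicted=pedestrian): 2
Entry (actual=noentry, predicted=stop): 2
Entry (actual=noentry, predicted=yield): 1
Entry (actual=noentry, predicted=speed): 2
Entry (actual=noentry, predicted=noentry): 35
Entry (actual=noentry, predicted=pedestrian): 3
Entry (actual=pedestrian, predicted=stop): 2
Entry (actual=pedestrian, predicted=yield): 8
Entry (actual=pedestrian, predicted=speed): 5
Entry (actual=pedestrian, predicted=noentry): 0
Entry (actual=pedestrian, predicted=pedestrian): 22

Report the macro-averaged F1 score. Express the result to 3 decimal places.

Per-class F1 score (2·TP/(2·TP+FP+FN)):
  stop: TP=12, FP=2+1+2+2=7, FN=2+4+1+3=10 → 24/41 = 0.5854
  yield: TP=23, FP=2+4+1+8=15, FN=2+4+2+11=19 → 46/80 = 0.5750
  speed: TP=23, FP=4+4+2+5=15, FN=1+4+2+2=9 → 46/70 = 0.6571
  noentry: TP=35, FP=1+2+2+0=5, FN=2+1+2+3=8 → 70/83 = 0.8434
  pedestrian: TP=22, FP=3+11+2+3=19, FN=2+8+5+0=15 → 44/78 = 0.5641
Macro-F1 score = mean = (0.5854 + 0.5750 + 0.6571 + 0.8434 + 0.5641) / 5 = 0.645

0.645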